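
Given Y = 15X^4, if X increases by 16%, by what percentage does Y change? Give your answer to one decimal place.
81.1%

For Y = 15X^4:
If X → X(1 + 0.16)
Then Y → Y · (1 + 0.16)^4
     ≈ Y · 1.8106

Percentage change = ((1 + 0.16)^4 − 1) × 100% ≈ 81.1%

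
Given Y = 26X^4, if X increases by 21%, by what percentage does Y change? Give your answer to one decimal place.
114.4%

For Y = 26X^4:
If X → X(1 + 0.21)
Then Y → Y · (1 + 0.21)^4
     ≈ Y · 2.1436

Percentage change = ((1 + 0.21)^4 − 1) × 100% ≈ 114.4%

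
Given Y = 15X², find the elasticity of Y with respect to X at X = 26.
Elasticity = 2

Elasticity = (dY/dX) · (X/Y)

dY/dX = 30·X
At X = 26: dY/dX = 780, Y = 10140

Elasticity = 780 · (26 / 10140) = 2

Interpretation: for a small percentage change in X, the percentage change in Y is approximately 2.00 times as large.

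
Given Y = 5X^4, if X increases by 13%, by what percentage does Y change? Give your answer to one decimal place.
63.0%

For Y = 5X^4:
If X → X(1 + 0.13)
Then Y → Y · (1 + 0.13)^4
     ≈ Y · 1.6305

Percentage change = ((1 + 0.13)^4 − 1) × 100% ≈ 63.0%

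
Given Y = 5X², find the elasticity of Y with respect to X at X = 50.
Elasticity = 2

Elasticity = (dY/dX) · (X/Y)

dY/dX = 10·X
At X = 50: dY/dX = 500, Y = 12500

Elasticity = 500 · (50 / 12500) = 2

Interpretation: for a small percentage change in X, the percentage change in Y is approximately 2.00 times as large.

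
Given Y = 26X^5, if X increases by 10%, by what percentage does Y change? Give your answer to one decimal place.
61.1%

For Y = 26X^5:
If X → X(1 + 0.1)
Then Y → Y · (1 + 0.1)^5
     ≈ Y · 1.6105

Percentage change = ((1 + 0.1)^5 − 1) × 100% ≈ 61.1%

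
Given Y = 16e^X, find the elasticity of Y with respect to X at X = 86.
Elasticity = 86

Elasticity = (dY/dX) · (X/Y)

dY/dX = 16·e^X
At X = 86: dY/dX = 16·e^86, Y = 16·e^86

Elasticity = (16·e^86) · (86 / (16·e^86)) = 86

Interpretation: for a small percentage change in X, the percentage change in Y is approximately 86.00 times as large.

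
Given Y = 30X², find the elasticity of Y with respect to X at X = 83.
Elasticity = 2

Elasticity = (dY/dX) · (X/Y)

dY/dX = 60·X
At X = 83: dY/dX = 4980, Y = 206670

Elasticity = 4980 · (83 / 206670) = 2

Interpretation: for a small percentage change in X, the percentage change in Y is approximately 2.00 times as large.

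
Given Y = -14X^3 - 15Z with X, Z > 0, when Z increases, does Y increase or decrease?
Y decreases

Taking the partial derivative:
∂Y/∂Z = -15

∂Y/∂Z = -15 < 0 (assuming positive values)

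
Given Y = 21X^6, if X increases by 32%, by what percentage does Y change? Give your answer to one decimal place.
429.0%

For Y = 21X^6:
If X → X(1 + 0.32)
Then Y → Y · (1 + 0.32)^6
     ≈ Y · 5.2899

Percentage change = ((1 + 0.32)^6 − 1) × 100% ≈ 429.0%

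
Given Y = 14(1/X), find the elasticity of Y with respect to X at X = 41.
Elasticity = -1

Elasticity = (dY/dX) · (X/Y)

dY/dX = -14/X²
At X = 41: dY/dX = -14/1681, Y = 14/41

Elasticity = (-14/1681) · (41 / (14/41)) = -1

Interpretation: for a small percentage change in X, the percentage change in Y is approximately -1.00 times as large.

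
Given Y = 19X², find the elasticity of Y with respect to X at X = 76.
Elasticity = 2

Elasticity = (dY/dX) · (X/Y)

dY/dX = 38·X
At X = 76: dY/dX = 2888, Y = 109744

Elasticity = 2888 · (76 / 109744) = 2

Interpretation: for a small percentage change in X, the percentage change in Y is approximately 2.00 times as large.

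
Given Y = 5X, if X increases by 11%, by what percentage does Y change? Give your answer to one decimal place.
11.0%

For Y = 5X:
If X → X(1 + 0.11)
Then Y → Y · (1 + 0.11)^1
     = Y · 1.1100

Percentage change = ((1 + 0.11)^1 − 1) × 100% = 11.0%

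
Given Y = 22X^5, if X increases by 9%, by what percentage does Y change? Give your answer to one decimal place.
53.9%

For Y = 22X^5:
If X → X(1 + 0.09)
Then Y → Y · (1 + 0.09)^5
     ≈ Y · 1.5386

Percentage change = ((1 + 0.09)^5 − 1) × 100% ≈ 53.9%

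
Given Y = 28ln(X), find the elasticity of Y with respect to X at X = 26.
Elasticity = 1/ln(26) ≈ 0.3069

Elasticity = (dY/dX) · (X/Y)

dY/dX = 28/X
At X = 26: dY/dX = 14/13, Y = 28·ln(26)

Elasticity = (14/13) · (26 / (28·ln(26))) = 1/ln(26) ≈ 0.3069

Interpretation: for a small percentage change in X, the percentage change in Y is approximately 0.31 times as large.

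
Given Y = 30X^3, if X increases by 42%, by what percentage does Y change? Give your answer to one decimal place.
186.3%

For Y = 30X^3:
If X → X(1 + 0.42)
Then Y → Y · (1 + 0.42)^3
     ≈ Y · 2.8633

Percentage change = ((1 + 0.42)^3 − 1) × 100% ≈ 186.3%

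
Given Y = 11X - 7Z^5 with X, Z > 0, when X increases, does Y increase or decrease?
Y increases

Taking the partial derivative:
∂Y/∂X = 11

∂Y/∂X = 11 > 0 (assuming positive values)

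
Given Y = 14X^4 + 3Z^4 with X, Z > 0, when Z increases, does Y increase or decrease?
Y increases

Taking the partial derivative:
∂Y/∂Z = 12Z^3

∂Y/∂Z = 12Z^3 > 0 (assuming positive values)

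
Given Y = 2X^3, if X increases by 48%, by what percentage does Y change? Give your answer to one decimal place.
224.2%

For Y = 2X^3:
If X → X(1 + 0.48)
Then Y → Y · (1 + 0.48)^3
     ≈ Y · 3.2418

Percentage change = ((1 + 0.48)^3 − 1) × 100% ≈ 224.2%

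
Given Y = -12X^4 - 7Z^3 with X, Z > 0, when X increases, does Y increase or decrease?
Y decreases

Taking the partial derivative:
∂Y/∂X = -48X^3

∂Y/∂X = -48X^3 < 0 (assuming positive values)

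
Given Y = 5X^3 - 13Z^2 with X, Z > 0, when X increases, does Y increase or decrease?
Y increases

Taking the partial derivative:
∂Y/∂X = 15X^2

∂Y/∂X = 15X^2 > 0 (assuming positive values)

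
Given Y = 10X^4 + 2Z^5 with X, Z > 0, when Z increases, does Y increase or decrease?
Y increases

Taking the partial derivative:
∂Y/∂Z = 10Z^4

∂Y/∂Z = 10Z^4 > 0 (assuming positive values)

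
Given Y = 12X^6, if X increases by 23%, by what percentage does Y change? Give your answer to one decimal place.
246.3%

For Y = 12X^6:
If X → X(1 + 0.23)
Then Y → Y · (1 + 0.23)^6
     ≈ Y · 3.4628

Percentage change = ((1 + 0.23)^6 − 1) × 100% ≈ 246.3%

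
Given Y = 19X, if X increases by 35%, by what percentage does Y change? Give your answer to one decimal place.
35.0%

For Y = 19X:
If X → X(1 + 0.35)
Then Y → Y · (1 + 0.35)^1
     = Y · 1.3500

Percentage change = ((1 + 0.35)^1 − 1) × 100% = 35.0%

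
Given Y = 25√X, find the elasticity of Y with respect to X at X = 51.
Elasticity = 1/2

Elasticity = (dY/dX) · (X/Y)

dY/dX = 25/(2·√X)
At X = 51: dY/dX = 25·√51/102, Y = 25·√51

Elasticity = (25·√51/102) · (51 / (25·√51)) = 1/2

Interpretation: for a small percentage change in X, the percentage change in Y is approximately 0.50 times as large.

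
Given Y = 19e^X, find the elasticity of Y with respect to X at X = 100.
Elasticity = 100

Elasticity = (dY/dX) · (X/Y)

dY/dX = 19·e^X
At X = 100: dY/dX = 19·e^100, Y = 19·e^100

Elasticity = (19·e^100) · (100 / (19·e^100)) = 100

Interpretation: for a small percentage change in X, the percentage change in Y is approximately 100.00 times as large.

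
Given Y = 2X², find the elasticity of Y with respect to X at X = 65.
Elasticity = 2

Elasticity = (dY/dX) · (X/Y)

dY/dX = 4·X
At X = 65: dY/dX = 260, Y = 8450

Elasticity = 260 · (65 / 8450) = 2

Interpretation: for a small percentage change in X, the percentage change in Y is approximately 2.00 times as large.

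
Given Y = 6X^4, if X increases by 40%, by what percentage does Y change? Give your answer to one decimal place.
284.2%

For Y = 6X^4:
If X → X(1 + 0.4)
Then Y → Y · (1 + 0.4)^4
     = Y · 3.8416

Percentage change = ((1 + 0.4)^4 − 1) × 100% ≈ 284.2%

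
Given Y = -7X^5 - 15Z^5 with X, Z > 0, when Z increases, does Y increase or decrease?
Y decreases

Taking the partial derivative:
∂Y/∂Z = -75Z^4

∂Y/∂Z = -75Z^4 < 0 (assuming positive values)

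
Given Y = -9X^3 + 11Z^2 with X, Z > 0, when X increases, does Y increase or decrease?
Y decreases

Taking the partial derivative:
∂Y/∂X = -27X^2

∂Y/∂X = -27X^2 < 0 (assuming positive values)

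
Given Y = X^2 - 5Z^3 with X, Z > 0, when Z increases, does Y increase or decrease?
Y decreases

Taking the partial derivative:
∂Y/∂Z = -15Z^2

∂Y/∂Z = -15Z^2 < 0 (assuming positive values)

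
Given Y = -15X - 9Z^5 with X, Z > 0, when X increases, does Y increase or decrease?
Y decreases

Taking the partial derivative:
∂Y/∂X = -15

∂Y/∂X = -15 < 0 (assuming positive values)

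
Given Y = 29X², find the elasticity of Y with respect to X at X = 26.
Elasticity = 2

Elasticity = (dY/dX) · (X/Y)

dY/dX = 58·X
At X = 26: dY/dX = 1508, Y = 19604

Elasticity = 1508 · (26 / 19604) = 2

Interpretation: for a small percentage change in X, the percentage change in Y is approximately 2.00 times as large.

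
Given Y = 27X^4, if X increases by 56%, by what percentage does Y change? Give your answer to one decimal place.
492.2%

For Y = 27X^4:
If X → X(1 + 0.56)
Then Y → Y · (1 + 0.56)^4
     ≈ Y · 5.9224

Percentage change = ((1 + 0.56)^4 − 1) × 100% ≈ 492.2%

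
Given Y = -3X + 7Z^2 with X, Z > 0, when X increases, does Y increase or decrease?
Y decreases

Taking the partial derivative:
∂Y/∂X = -3

∂Y/∂X = -3 < 0 (assuming positive values)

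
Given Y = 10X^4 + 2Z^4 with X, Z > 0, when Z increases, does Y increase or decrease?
Y increases

Taking the partial derivative:
∂Y/∂Z = 8Z^3

∂Y/∂Z = 8Z^3 > 0 (assuming positive values)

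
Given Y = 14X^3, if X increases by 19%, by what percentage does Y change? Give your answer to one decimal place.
68.5%

For Y = 14X^3:
If X → X(1 + 0.19)
Then Y → Y · (1 + 0.19)^3
     ≈ Y · 1.6852

Percentage change = ((1 + 0.19)^3 − 1) × 100% ≈ 68.5%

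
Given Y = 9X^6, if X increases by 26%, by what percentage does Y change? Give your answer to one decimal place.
300.2%

For Y = 9X^6:
If X → X(1 + 0.26)
Then Y → Y · (1 + 0.26)^6
     ≈ Y · 4.0015

Percentage change = ((1 + 0.26)^6 − 1) × 100% ≈ 300.2%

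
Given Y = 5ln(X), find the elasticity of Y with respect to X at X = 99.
Elasticity = 1/ln(99) ≈ 0.2176

Elasticity = (dY/dX) · (X/Y)

dY/dX = 5/X
At X = 99: dY/dX = 5/99, Y = 5·ln(99)

Elasticity = (5/99) · (99 / (5·ln(99))) = 1/ln(99) ≈ 0.2176

Interpretation: for a small percentage change in X, the percentage change in Y is approximately 0.22 times as large.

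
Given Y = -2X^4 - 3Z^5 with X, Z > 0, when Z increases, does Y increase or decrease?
Y decreases

Taking the partial derivative:
∂Y/∂Z = -15Z^4

∂Y/∂Z = -15Z^4 < 0 (assuming positive values)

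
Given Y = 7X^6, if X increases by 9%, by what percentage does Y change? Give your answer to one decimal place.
67.7%

For Y = 7X^6:
If X → X(1 + 0.09)
Then Y → Y · (1 + 0.09)^6
     ≈ Y · 1.6771

Percentage change = ((1 + 0.09)^6 − 1) × 100% ≈ 67.7%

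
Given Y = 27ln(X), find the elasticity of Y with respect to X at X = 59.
Elasticity = 1/ln(59) ≈ 0.2452

Elasticity = (dY/dX) · (X/Y)

dY/dX = 27/X
At X = 59: dY/dX = 27/59, Y = 27·ln(59)

Elasticity = (27/59) · (59 / (27·ln(59))) = 1/ln(59) ≈ 0.2452

Interpretation: for a small percentage change in X, the percentage change in Y is approximately 0.25 times as large.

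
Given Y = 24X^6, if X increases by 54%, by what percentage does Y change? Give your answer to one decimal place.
1233.9%

For Y = 24X^6:
If X → X(1 + 0.54)
Then Y → Y · (1 + 0.54)^6
     ≈ Y · 13.3390

Percentage change = ((1 + 0.54)^6 − 1) × 100% ≈ 1233.9%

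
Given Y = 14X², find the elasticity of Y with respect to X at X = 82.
Elasticity = 2

Elasticity = (dY/dX) · (X/Y)

dY/dX = 28·X
At X = 82: dY/dX = 2296, Y = 94136

Elasticity = 2296 · (82 / 94136) = 2

Interpretation: for a small percentage change in X, the percentage change in Y is approximately 2.00 times as large.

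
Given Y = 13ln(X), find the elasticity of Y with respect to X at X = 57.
Elasticity = 1/ln(57) ≈ 0.2473

Elasticity = (dY/dX) · (X/Y)

dY/dX = 13/X
At X = 57: dY/dX = 13/57, Y = 13·ln(57)

Elasticity = (13/57) · (57 / (13·ln(57))) = 1/ln(57) ≈ 0.2473

Interpretation: for a small percentage change in X, the percentage change in Y is approximately 0.25 times as large.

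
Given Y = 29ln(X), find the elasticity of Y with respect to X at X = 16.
Elasticity = 1/ln(16) ≈ 0.3607

Elasticity = (dY/dX) · (X/Y)

dY/dX = 29/X
At X = 16: dY/dX = 29/16, Y = 29·ln(16)

Elasticity = (29/16) · (16 / (29·ln(16))) = 1/ln(16) ≈ 0.3607

Interpretation: for a small percentage change in X, the percentage change in Y is approximately 0.36 times as large.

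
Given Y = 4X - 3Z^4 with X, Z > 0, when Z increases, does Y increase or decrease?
Y decreases

Taking the partial derivative:
∂Y/∂Z = -12Z^3

∂Y/∂Z = -12Z^3 < 0 (assuming positive values)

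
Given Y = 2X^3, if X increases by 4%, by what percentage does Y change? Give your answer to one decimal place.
12.5%

For Y = 2X^3:
If X → X(1 + 0.04)
Then Y → Y · (1 + 0.04)^3
     ≈ Y · 1.1249

Percentage change = ((1 + 0.04)^3 − 1) × 100% ≈ 12.5%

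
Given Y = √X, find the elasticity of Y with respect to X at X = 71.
Elasticity = 1/2

Elasticity = (dY/dX) · (X/Y)

dY/dX = 1/(2·√X)
At X = 71: dY/dX = √71/142, Y = √71

Elasticity = (√71/142) · (71 / (√71)) = 1/2

Interpretation: for a small percentage change in X, the percentage change in Y is approximately 0.50 times as large.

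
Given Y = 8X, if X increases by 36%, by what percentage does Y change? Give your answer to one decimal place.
36.0%

For Y = 8X:
If X → X(1 + 0.36)
Then Y → Y · (1 + 0.36)^1
     = Y · 1.3600

Percentage change = ((1 + 0.36)^1 − 1) × 100% = 36.0%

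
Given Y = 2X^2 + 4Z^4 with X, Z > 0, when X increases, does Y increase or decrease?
Y increases

Taking the partial derivative:
∂Y/∂X = 4X

∂Y/∂X = 4X > 0 (assuming positive values)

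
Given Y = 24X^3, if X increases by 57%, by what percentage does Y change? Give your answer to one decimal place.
287.0%

For Y = 24X^3:
If X → X(1 + 0.57)
Then Y → Y · (1 + 0.57)^3
     ≈ Y · 3.8699

Percentage change = ((1 + 0.57)^3 − 1) × 100% ≈ 287.0%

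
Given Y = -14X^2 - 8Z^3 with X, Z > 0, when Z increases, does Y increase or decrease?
Y decreases

Taking the partial derivative:
∂Y/∂Z = -24Z^2

∂Y/∂Z = -24Z^2 < 0 (assuming positive values)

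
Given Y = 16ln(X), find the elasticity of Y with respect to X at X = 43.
Elasticity = 1/ln(43) ≈ 0.2659

Elasticity = (dY/dX) · (X/Y)

dY/dX = 16/X
At X = 43: dY/dX = 16/43, Y = 16·ln(43)

Elasticity = (16/43) · (43 / (16·ln(43))) = 1/ln(43) ≈ 0.2659

Interpretation: for a small percentage change in X, the percentage change in Y is approximately 0.27 times as large.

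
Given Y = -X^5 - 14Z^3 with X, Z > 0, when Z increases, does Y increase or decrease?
Y decreases

Taking the partial derivative:
∂Y/∂Z = -42Z^2

∂Y/∂Z = -42Z^2 < 0 (assuming positive values)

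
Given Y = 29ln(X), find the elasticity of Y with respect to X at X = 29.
Elasticity = 1/ln(29) ≈ 0.2970

Elasticity = (dY/dX) · (X/Y)

dY/dX = 29/X
At X = 29: dY/dX = 1, Y = 29·ln(29)

Elasticity = 1 · (29 / (29·ln(29))) = 1/ln(29) ≈ 0.2970

Interpretation: for a small percentage change in X, the percentage change in Y is approximately 0.30 times as large.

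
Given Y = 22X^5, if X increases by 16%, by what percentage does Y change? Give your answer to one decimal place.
110.0%

For Y = 22X^5:
If X → X(1 + 0.16)
Then Y → Y · (1 + 0.16)^5
     ≈ Y · 2.1003

Percentage change = ((1 + 0.16)^5 − 1) × 100% ≈ 110.0%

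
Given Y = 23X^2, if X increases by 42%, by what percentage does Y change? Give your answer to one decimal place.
101.6%

For Y = 23X^2:
If X → X(1 + 0.42)
Then Y → Y · (1 + 0.42)^2
     = Y · 2.0164

Percentage change = ((1 + 0.42)^2 − 1) × 100% ≈ 101.6%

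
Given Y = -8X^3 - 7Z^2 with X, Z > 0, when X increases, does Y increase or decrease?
Y decreases

Taking the partial derivative:
∂Y/∂X = -24X^2

∂Y/∂X = -24X^2 < 0 (assuming positive values)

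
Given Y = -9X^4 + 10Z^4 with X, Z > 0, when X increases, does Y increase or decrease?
Y decreases

Taking the partial derivative:
∂Y/∂X = -36X^3

∂Y/∂X = -36X^3 < 0 (assuming positive values)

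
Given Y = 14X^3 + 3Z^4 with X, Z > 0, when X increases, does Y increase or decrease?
Y increases

Taking the partial derivative:
∂Y/∂X = 42X^2

∂Y/∂X = 42X^2 > 0 (assuming positive values)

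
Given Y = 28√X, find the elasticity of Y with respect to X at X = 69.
Elasticity = 1/2

Elasticity = (dY/dX) · (X/Y)

dY/dX = 14/√X
At X = 69: dY/dX = 14·√69/69, Y = 28·√69

Elasticity = (14·√69/69) · (69 / (28·√69)) = 1/2

Interpretation: for a small percentage change in X, the percentage change in Y is approximately 0.50 times as large.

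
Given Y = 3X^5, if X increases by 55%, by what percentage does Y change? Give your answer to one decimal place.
794.7%

For Y = 3X^5:
If X → X(1 + 0.55)
Then Y → Y · (1 + 0.55)^5
     ≈ Y · 8.9466

Percentage change = ((1 + 0.55)^5 − 1) × 100% ≈ 794.7%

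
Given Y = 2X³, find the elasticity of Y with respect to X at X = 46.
Elasticity = 3

Elasticity = (dY/dX) · (X/Y)

dY/dX = 6·X²
At X = 46: dY/dX = 12696, Y = 194672

Elasticity = 12696 · (46 / 194672) = 3

Interpretation: for a small percentage change in X, the percentage change in Y is approximately 3.00 times as large.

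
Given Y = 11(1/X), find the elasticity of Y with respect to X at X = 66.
Elasticity = -1

Elasticity = (dY/dX) · (X/Y)

dY/dX = -11/X²
At X = 66: dY/dX = -1/396, Y = 1/6

Elasticity = (-1/396) · (66 / (1/6)) = -1

Interpretation: for a small percentage change in X, the percentage change in Y is approximately -1.00 times as large.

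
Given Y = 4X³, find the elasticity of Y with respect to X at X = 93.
Elasticity = 3

Elasticity = (dY/dX) · (X/Y)

dY/dX = 12·X²
At X = 93: dY/dX = 103788, Y = 3217428

Elasticity = 103788 · (93 / 3217428) = 3

Interpretation: for a small percentage change in X, the percentage change in Y is approximately 3.00 times as large.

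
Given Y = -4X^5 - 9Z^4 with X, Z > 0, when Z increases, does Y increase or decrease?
Y decreases

Taking the partial derivative:
∂Y/∂Z = -36Z^3

∂Y/∂Z = -36Z^3 < 0 (assuming positive values)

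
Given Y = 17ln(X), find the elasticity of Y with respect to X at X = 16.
Elasticity = 1/ln(16) ≈ 0.3607

Elasticity = (dY/dX) · (X/Y)

dY/dX = 17/X
At X = 16: dY/dX = 17/16, Y = 17·ln(16)

Elasticity = (17/16) · (16 / (17·ln(16))) = 1/ln(16) ≈ 0.3607

Interpretation: for a small percentage change in X, the percentage change in Y is approximately 0.36 times as large.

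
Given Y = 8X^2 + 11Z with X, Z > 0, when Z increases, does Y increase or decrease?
Y increases

Taking the partial derivative:
∂Y/∂Z = 11

∂Y/∂Z = 11 > 0 (assuming positive values)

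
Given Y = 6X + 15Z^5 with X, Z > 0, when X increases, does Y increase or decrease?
Y increases

Taking the partial derivative:
∂Y/∂X = 6

∂Y/∂X = 6 > 0 (assuming positive values)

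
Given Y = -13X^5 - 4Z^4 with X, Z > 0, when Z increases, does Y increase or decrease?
Y decreases

Taking the partial derivative:
∂Y/∂Z = -16Z^3

∂Y/∂Z = -16Z^3 < 0 (assuming positive values)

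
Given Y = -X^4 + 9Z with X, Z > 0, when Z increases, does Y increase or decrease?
Y increases

Taking the partial derivative:
∂Y/∂Z = 9

∂Y/∂Z = 9 > 0 (assuming positive values)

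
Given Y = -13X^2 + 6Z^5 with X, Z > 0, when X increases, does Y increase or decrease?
Y decreases

Taking the partial derivative:
∂Y/∂X = -26X

∂Y/∂X = -26X < 0 (assuming positive values)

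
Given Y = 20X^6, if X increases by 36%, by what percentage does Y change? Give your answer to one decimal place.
532.8%

For Y = 20X^6:
If X → X(1 + 0.36)
Then Y → Y · (1 + 0.36)^6
     ≈ Y · 6.3275

Percentage change = ((1 + 0.36)^6 − 1) × 100% ≈ 532.8%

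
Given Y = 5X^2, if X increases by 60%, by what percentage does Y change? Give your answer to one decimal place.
156.0%

For Y = 5X^2:
If X → X(1 + 0.6)
Then Y → Y · (1 + 0.6)^2
     = Y · 2.5600

Percentage change = ((1 + 0.6)^2 − 1) × 100% = 156.0%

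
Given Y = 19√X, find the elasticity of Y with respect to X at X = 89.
Elasticity = 1/2

Elasticity = (dY/dX) · (X/Y)

dY/dX = 19/(2·√X)
At X = 89: dY/dX = 19·√89/178, Y = 19·√89

Elasticity = (19·√89/178) · (89 / (19·√89)) = 1/2

Interpretation: for a small percentage change in X, the percentage change in Y is approximately 0.50 times as large.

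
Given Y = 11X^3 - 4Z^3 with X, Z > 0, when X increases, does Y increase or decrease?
Y increases

Taking the partial derivative:
∂Y/∂X = 33X^2

∂Y/∂X = 33X^2 > 0 (assuming positive values)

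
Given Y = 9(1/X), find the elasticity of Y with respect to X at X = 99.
Elasticity = -1

Elasticity = (dY/dX) · (X/Y)

dY/dX = -9/X²
At X = 99: dY/dX = -1/1089, Y = 1/11

Elasticity = (-1/1089) · (99 / (1/11)) = -1

Interpretation: for a small percentage change in X, the percentage change in Y is approximately -1.00 times as large.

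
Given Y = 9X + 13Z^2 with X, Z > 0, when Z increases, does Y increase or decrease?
Y increases

Taking the partial derivative:
∂Y/∂Z = 26Z

∂Y/∂Z = 26Z > 0 (assuming positive values)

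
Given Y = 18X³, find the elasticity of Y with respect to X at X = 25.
Elasticity = 3

Elasticity = (dY/dX) · (X/Y)

dY/dX = 54·X²
At X = 25: dY/dX = 33750, Y = 281250

Elasticity = 33750 · (25 / 281250) = 3

Interpretation: for a small percentage change in X, the percentage change in Y is approximately 3.00 times as large.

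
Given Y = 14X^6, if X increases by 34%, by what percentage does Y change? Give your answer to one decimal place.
478.9%

For Y = 14X^6:
If X → X(1 + 0.34)
Then Y → Y · (1 + 0.34)^6
     ≈ Y · 5.7893

Percentage change = ((1 + 0.34)^6 − 1) × 100% ≈ 478.9%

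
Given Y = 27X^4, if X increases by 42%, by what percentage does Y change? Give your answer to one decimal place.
306.6%

For Y = 27X^4:
If X → X(1 + 0.42)
Then Y → Y · (1 + 0.42)^4
     ≈ Y · 4.0659

Percentage change = ((1 + 0.42)^4 − 1) × 100% ≈ 306.6%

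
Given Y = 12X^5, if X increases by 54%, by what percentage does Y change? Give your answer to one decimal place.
766.2%

For Y = 12X^5:
If X → X(1 + 0.54)
Then Y → Y · (1 + 0.54)^5
     ≈ Y · 8.6617

Percentage change = ((1 + 0.54)^5 − 1) × 100% ≈ 766.2%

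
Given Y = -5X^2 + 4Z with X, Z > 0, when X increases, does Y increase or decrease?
Y decreases

Taking the partial derivative:
∂Y/∂X = -10X

∂Y/∂X = -10X < 0 (assuming positive values)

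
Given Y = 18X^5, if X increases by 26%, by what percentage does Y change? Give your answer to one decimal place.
217.6%

For Y = 18X^5:
If X → X(1 + 0.26)
Then Y → Y · (1 + 0.26)^5
     ≈ Y · 3.1758

Percentage change = ((1 + 0.26)^5 − 1) × 100% ≈ 217.6%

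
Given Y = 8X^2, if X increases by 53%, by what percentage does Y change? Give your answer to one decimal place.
134.1%

For Y = 8X^2:
If X → X(1 + 0.53)
Then Y → Y · (1 + 0.53)^2
     = Y · 2.3409

Percentage change = ((1 + 0.53)^2 − 1) × 100% ≈ 134.1%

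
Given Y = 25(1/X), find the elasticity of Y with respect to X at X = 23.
Elasticity = -1

Elasticity = (dY/dX) · (X/Y)

dY/dX = -25/X²
At X = 23: dY/dX = -25/529, Y = 25/23

Elasticity = (-25/529) · (23 / (25/23)) = -1

Interpretation: for a small percentage change in X, the percentage change in Y is approximately -1.00 times as large.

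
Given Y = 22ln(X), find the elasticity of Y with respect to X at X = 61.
Elasticity = 1/ln(61) ≈ 0.2433

Elasticity = (dY/dX) · (X/Y)

dY/dX = 22/X
At X = 61: dY/dX = 22/61, Y = 22·ln(61)

Elasticity = (22/61) · (61 / (22·ln(61))) = 1/ln(61) ≈ 0.2433

Interpretation: for a small percentage change in X, the percentage change in Y is approximately 0.24 times as large.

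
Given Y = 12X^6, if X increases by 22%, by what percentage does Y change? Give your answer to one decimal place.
229.7%

For Y = 12X^6:
If X → X(1 + 0.22)
Then Y → Y · (1 + 0.22)^6
     ≈ Y · 3.2973

Percentage change = ((1 + 0.22)^6 − 1) × 100% ≈ 229.7%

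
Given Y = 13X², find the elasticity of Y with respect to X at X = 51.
Elasticity = 2

Elasticity = (dY/dX) · (X/Y)

dY/dX = 26·X
At X = 51: dY/dX = 1326, Y = 33813

Elasticity = 1326 · (51 / 33813) = 2

Interpretation: for a small percentage change in X, the percentage change in Y is approximately 2.00 times as large.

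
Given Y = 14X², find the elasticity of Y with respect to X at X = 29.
Elasticity = 2

Elasticity = (dY/dX) · (X/Y)

dY/dX = 28·X
At X = 29: dY/dX = 812, Y = 11774

Elasticity = 812 · (29 / 11774) = 2

Interpretation: for a small percentage change in X, the percentage change in Y is approximately 2.00 times as large.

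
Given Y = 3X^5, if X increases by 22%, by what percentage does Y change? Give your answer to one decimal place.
170.3%

For Y = 3X^5:
If X → X(1 + 0.22)
Then Y → Y · (1 + 0.22)^5
     ≈ Y · 2.7027

Percentage change = ((1 + 0.22)^5 − 1) × 100% ≈ 170.3%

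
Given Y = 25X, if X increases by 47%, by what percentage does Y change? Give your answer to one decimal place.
47.0%

For Y = 25X:
If X → X(1 + 0.47)
Then Y → Y · (1 + 0.47)^1
     = Y · 1.4700

Percentage change = ((1 + 0.47)^1 − 1) × 100% = 47.0%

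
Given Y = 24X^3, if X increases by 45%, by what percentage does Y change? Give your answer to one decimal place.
204.9%

For Y = 24X^3:
If X → X(1 + 0.45)
Then Y → Y · (1 + 0.45)^3
     ≈ Y · 3.0486

Percentage change = ((1 + 0.45)^3 − 1) × 100% ≈ 204.9%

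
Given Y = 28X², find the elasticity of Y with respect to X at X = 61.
Elasticity = 2

Elasticity = (dY/dX) · (X/Y)

dY/dX = 56·X
At X = 61: dY/dX = 3416, Y = 104188

Elasticity = 3416 · (61 / 104188) = 2

Interpretation: for a small percentage change in X, the percentage change in Y is approximately 2.00 times as large.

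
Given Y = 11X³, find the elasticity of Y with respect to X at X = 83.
Elasticity = 3

Elasticity = (dY/dX) · (X/Y)

dY/dX = 33·X²
At X = 83: dY/dX = 227337, Y = 6289657

Elasticity = 227337 · (83 / 6289657) = 3

Interpretation: for a small percentage change in X, the percentage change in Y is approximately 3.00 times as large.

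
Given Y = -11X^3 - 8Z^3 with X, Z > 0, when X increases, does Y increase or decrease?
Y decreases

Taking the partial derivative:
∂Y/∂X = -33X^2

∂Y/∂X = -33X^2 < 0 (assuming positive values)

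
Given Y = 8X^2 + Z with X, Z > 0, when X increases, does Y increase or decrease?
Y increases

Taking the partial derivative:
∂Y/∂X = 16X

∂Y/∂X = 16X > 0 (assuming positive values)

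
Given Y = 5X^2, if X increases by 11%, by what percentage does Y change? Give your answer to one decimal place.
23.2%

For Y = 5X^2:
If X → X(1 + 0.11)
Then Y → Y · (1 + 0.11)^2
     = Y · 1.2321

Percentage change = ((1 + 0.11)^2 − 1) × 100% ≈ 23.2%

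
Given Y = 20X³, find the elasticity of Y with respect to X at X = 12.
Elasticity = 3

Elasticity = (dY/dX) · (X/Y)

dY/dX = 60·X²
At X = 12: dY/dX = 8640, Y = 34560

Elasticity = 8640 · (12 / 34560) = 3

Interpretation: for a small percentage change in X, the percentage change in Y is approximately 3.00 times as large.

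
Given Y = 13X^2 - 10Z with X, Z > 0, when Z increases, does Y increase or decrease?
Y decreases

Taking the partial derivative:
∂Y/∂Z = -10

∂Y/∂Z = -10 < 0 (assuming positive values)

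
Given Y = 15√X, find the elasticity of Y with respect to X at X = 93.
Elasticity = 1/2

Elasticity = (dY/dX) · (X/Y)

dY/dX = 15/(2·√X)
At X = 93: dY/dX = 5·√93/62, Y = 15·√93

Elasticity = (5·√93/62) · (93 / (15·√93)) = 1/2

Interpretation: for a small percentage change in X, the percentage change in Y is approximately 0.50 times as large.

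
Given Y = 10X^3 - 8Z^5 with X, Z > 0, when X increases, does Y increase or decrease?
Y increases

Taking the partial derivative:
∂Y/∂X = 30X^2

∂Y/∂X = 30X^2 > 0 (assuming positive values)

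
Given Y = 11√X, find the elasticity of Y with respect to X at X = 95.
Elasticity = 1/2

Elasticity = (dY/dX) · (X/Y)

dY/dX = 11/(2·√X)
At X = 95: dY/dX = 11·√95/190, Y = 11·√95

Elasticity = (11·√95/190) · (95 / (11·√95)) = 1/2

Interpretation: for a small percentage change in X, the percentage change in Y is approximately 0.50 times as large.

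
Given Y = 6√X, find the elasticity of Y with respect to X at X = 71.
Elasticity = 1/2

Elasticity = (dY/dX) · (X/Y)

dY/dX = 3/√X
At X = 71: dY/dX = 3·√71/71, Y = 6·√71

Elasticity = (3·√71/71) · (71 / (6·√71)) = 1/2

Interpretation: for a small percentage change in X, the percentage change in Y is approximately 0.50 times as large.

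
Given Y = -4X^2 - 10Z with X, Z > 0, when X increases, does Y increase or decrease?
Y decreases

Taking the partial derivative:
∂Y/∂X = -8X

∂Y/∂X = -8X < 0 (assuming positive values)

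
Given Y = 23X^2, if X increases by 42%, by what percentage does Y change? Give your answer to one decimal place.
101.6%

For Y = 23X^2:
If X → X(1 + 0.42)
Then Y → Y · (1 + 0.42)^2
     = Y · 2.0164

Percentage change = ((1 + 0.42)^2 − 1) × 100% ≈ 101.6%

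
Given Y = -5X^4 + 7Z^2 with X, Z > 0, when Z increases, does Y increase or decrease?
Y increases

Taking the partial derivative:
∂Y/∂Z = 14Z

∂Y/∂Z = 14Z > 0 (assuming positive values)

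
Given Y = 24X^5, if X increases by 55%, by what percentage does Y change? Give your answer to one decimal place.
794.7%

For Y = 24X^5:
If X → X(1 + 0.55)
Then Y → Y · (1 + 0.55)^5
     ≈ Y · 8.9466

Percentage change = ((1 + 0.55)^5 − 1) × 100% ≈ 794.7%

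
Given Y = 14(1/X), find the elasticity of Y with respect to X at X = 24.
Elasticity = -1

Elasticity = (dY/dX) · (X/Y)

dY/dX = -14/X²
At X = 24: dY/dX = -7/288, Y = 7/12

Elasticity = (-7/288) · (24 / (7/12)) = -1

Interpretation: for a small percentage change in X, the percentage change in Y is approximately -1.00 times as large.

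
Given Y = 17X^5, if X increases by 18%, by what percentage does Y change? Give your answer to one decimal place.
128.8%

For Y = 17X^5:
If X → X(1 + 0.18)
Then Y → Y · (1 + 0.18)^5
     ≈ Y · 2.2878

Percentage change = ((1 + 0.18)^5 − 1) × 100% ≈ 128.8%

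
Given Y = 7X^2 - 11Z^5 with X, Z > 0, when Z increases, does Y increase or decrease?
Y decreases

Taking the partial derivative:
∂Y/∂Z = -55Z^4

∂Y/∂Z = -55Z^4 < 0 (assuming positive values)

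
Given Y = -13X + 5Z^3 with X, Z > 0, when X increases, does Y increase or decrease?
Y decreases

Taking the partial derivative:
∂Y/∂X = -13

∂Y/∂X = -13 < 0 (assuming positive values)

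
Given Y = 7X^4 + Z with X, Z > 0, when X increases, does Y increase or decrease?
Y increases

Taking the partial derivative:
∂Y/∂X = 28X^3

∂Y/∂X = 28X^3 > 0 (assuming positive values)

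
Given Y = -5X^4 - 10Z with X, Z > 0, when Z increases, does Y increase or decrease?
Y decreases

Taking the partial derivative:
∂Y/∂Z = -10

∂Y/∂Z = -10 < 0 (assuming positive values)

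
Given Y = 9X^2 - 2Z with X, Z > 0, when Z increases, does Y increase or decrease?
Y decreases

Taking the partial derivative:
∂Y/∂Z = -2

∂Y/∂Z = -2 < 0 (assuming positive values)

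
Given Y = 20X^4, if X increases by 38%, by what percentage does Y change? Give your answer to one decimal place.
262.7%

For Y = 20X^4:
If X → X(1 + 0.38)
Then Y → Y · (1 + 0.38)^4
     ≈ Y · 3.6267

Percentage change = ((1 + 0.38)^4 − 1) × 100% ≈ 262.7%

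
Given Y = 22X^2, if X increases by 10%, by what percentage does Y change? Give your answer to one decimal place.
21.0%

For Y = 22X^2:
If X → X(1 + 0.1)
Then Y → Y · (1 + 0.1)^2
     = Y · 1.2100

Percentage change = ((1 + 0.1)^2 − 1) × 100% = 21.0%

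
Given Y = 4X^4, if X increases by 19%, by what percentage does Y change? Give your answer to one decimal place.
100.5%

For Y = 4X^4:
If X → X(1 + 0.19)
Then Y → Y · (1 + 0.19)^4
     ≈ Y · 2.0053

Percentage change = ((1 + 0.19)^4 − 1) × 100% ≈ 100.5%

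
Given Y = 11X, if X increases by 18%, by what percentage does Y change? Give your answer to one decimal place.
18.0%

For Y = 11X:
If X → X(1 + 0.18)
Then Y → Y · (1 + 0.18)^1
     = Y · 1.1800

Percentage change = ((1 + 0.18)^1 − 1) × 100% = 18.0%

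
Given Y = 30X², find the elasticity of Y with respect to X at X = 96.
Elasticity = 2

Elasticity = (dY/dX) · (X/Y)

dY/dX = 60·X
At X = 96: dY/dX = 5760, Y = 276480

Elasticity = 5760 · (96 / 276480) = 2

Interpretation: for a small percentage change in X, the percentage change in Y is approximately 2.00 times as large.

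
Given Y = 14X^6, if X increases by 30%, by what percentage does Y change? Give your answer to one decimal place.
382.7%

For Y = 14X^6:
If X → X(1 + 0.3)
Then Y → Y · (1 + 0.3)^6
     ≈ Y · 4.8268

Percentage change = ((1 + 0.3)^6 − 1) × 100% ≈ 382.7%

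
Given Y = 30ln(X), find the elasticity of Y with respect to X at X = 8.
Elasticity = 1/ln(8) ≈ 0.4809

Elasticity = (dY/dX) · (X/Y)

dY/dX = 30/X
At X = 8: dY/dX = 15/4, Y = 30·ln(8)

Elasticity = (15/4) · (8 / (30·ln(8))) = 1/ln(8) ≈ 0.4809

Interpretation: for a small percentage change in X, the percentage change in Y is approximately 0.48 times as large.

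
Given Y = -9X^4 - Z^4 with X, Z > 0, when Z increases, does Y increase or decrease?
Y decreases

Taking the partial derivative:
∂Y/∂Z = -4Z^3

∂Y/∂Z = -4Z^3 < 0 (assuming positive values)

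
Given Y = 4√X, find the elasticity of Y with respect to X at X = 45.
Elasticity = 1/2

Elasticity = (dY/dX) · (X/Y)

dY/dX = 2/√X
At X = 45: dY/dX = 2·√5/15, Y = 12·√5

Elasticity = (2·√5/15) · (45 / (12·√5)) = 1/2

Interpretation: for a small percentage change in X, the percentage change in Y is approximately 0.50 times as large.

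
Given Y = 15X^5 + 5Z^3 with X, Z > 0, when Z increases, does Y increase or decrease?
Y increases

Taking the partial derivative:
∂Y/∂Z = 15Z^2

∂Y/∂Z = 15Z^2 > 0 (assuming positive values)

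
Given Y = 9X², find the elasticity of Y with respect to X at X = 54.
Elasticity = 2

Elasticity = (dY/dX) · (X/Y)

dY/dX = 18·X
At X = 54: dY/dX = 972, Y = 26244

Elasticity = 972 · (54 / 26244) = 2

Interpretation: for a small percentage change in X, the percentage change in Y is approximately 2.00 times as large.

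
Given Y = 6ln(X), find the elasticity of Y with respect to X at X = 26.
Elasticity = 1/ln(26) ≈ 0.3069

Elasticity = (dY/dX) · (X/Y)

dY/dX = 6/X
At X = 26: dY/dX = 3/13, Y = 6·ln(26)

Elasticity = (3/13) · (26 / (6·ln(26))) = 1/ln(26) ≈ 0.3069

Interpretation: for a small percentage change in X, the percentage change in Y is approximately 0.31 times as large.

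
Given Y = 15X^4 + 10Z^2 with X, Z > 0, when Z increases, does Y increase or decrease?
Y increases

Taking the partial derivative:
∂Y/∂Z = 20Z

∂Y/∂Z = 20Z > 0 (assuming positive values)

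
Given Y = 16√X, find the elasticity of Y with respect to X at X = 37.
Elasticity = 1/2

Elasticity = (dY/dX) · (X/Y)

dY/dX = 8/√X
At X = 37: dY/dX = 8·√37/37, Y = 16·√37

Elasticity = (8·√37/37) · (37 / (16·√37)) = 1/2

Interpretation: for a small percentage change in X, the percentage change in Y is approximately 0.50 times as large.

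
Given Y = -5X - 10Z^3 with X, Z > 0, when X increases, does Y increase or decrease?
Y decreases

Taking the partial derivative:
∂Y/∂X = -5

∂Y/∂X = -5 < 0 (assuming positive values)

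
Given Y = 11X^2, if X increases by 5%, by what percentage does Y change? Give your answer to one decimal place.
10.3%

For Y = 11X^2:
If X → X(1 + 0.05)
Then Y → Y · (1 + 0.05)^2
     = Y · 1.1025

Percentage change = ((1 + 0.05)^2 − 1) × 100% ≈ 10.3%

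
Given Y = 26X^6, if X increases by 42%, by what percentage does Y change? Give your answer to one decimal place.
719.8%

For Y = 26X^6:
If X → X(1 + 0.42)
Then Y → Y · (1 + 0.42)^6
     ≈ Y · 8.1984

Percentage change = ((1 + 0.42)^6 − 1) × 100% ≈ 719.8%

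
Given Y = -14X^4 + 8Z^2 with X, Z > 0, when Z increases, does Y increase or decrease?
Y increases

Taking the partial derivative:
∂Y/∂Z = 16Z

∂Y/∂Z = 16Z > 0 (assuming positive values)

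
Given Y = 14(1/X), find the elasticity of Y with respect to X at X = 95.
Elasticity = -1

Elasticity = (dY/dX) · (X/Y)

dY/dX = -14/X²
At X = 95: dY/dX = -14/9025, Y = 14/95

Elasticity = (-14/9025) · (95 / (14/95)) = -1

Interpretation: for a small percentage change in X, the percentage change in Y is approximately -1.00 times as large.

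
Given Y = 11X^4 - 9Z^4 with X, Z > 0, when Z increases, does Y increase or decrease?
Y decreases

Taking the partial derivative:
∂Y/∂Z = -36Z^3

∂Y/∂Z = -36Z^3 < 0 (assuming positive values)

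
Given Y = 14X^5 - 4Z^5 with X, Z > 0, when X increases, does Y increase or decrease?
Y increases

Taking the partial derivative:
∂Y/∂X = 70X^4

∂Y/∂X = 70X^4 > 0 (assuming positive values)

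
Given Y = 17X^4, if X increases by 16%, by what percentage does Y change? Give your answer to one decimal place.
81.1%

For Y = 17X^4:
If X → X(1 + 0.16)
Then Y → Y · (1 + 0.16)^4
     ≈ Y · 1.8106

Percentage change = ((1 + 0.16)^4 − 1) × 100% ≈ 81.1%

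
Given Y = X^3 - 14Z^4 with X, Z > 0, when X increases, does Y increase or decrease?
Y increases

Taking the partial derivative:
∂Y/∂X = 3X^2

∂Y/∂X = 3X^2 > 0 (assuming positive values)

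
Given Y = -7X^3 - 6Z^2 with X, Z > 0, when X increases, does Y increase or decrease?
Y decreases

Taking the partial derivative:
∂Y/∂X = -21X^2

∂Y/∂X = -21X^2 < 0 (assuming positive values)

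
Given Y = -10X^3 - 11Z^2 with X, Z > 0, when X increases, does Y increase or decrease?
Y decreases

Taking the partial derivative:
∂Y/∂X = -30X^2

∂Y/∂X = -30X^2 < 0 (assuming positive values)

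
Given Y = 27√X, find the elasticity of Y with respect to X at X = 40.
Elasticity = 1/2

Elasticity = (dY/dX) · (X/Y)

dY/dX = 27/(2·√X)
At X = 40: dY/dX = 27·√10/40, Y = 54·√10

Elasticity = (27·√10/40) · (40 / (54·√10)) = 1/2

Interpretation: for a small percentage change in X, the percentage change in Y is approximately 0.50 times as large.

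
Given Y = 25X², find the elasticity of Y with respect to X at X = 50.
Elasticity = 2

Elasticity = (dY/dX) · (X/Y)

dY/dX = 50·X
At X = 50: dY/dX = 2500, Y = 62500

Elasticity = 2500 · (50 / 62500) = 2

Interpretation: for a small percentage change in X, the percentage change in Y is approximately 2.00 times as large.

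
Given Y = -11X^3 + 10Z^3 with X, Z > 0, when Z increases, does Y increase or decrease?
Y increases

Taking the partial derivative:
∂Y/∂Z = 30Z^2

∂Y/∂Z = 30Z^2 > 0 (assuming positive values)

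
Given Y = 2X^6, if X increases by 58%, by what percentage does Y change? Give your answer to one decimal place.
1455.8%

For Y = 2X^6:
If X → X(1 + 0.58)
Then Y → Y · (1 + 0.58)^6
     ≈ Y · 15.5576

Percentage change = ((1 + 0.58)^6 − 1) × 100% ≈ 1455.8%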